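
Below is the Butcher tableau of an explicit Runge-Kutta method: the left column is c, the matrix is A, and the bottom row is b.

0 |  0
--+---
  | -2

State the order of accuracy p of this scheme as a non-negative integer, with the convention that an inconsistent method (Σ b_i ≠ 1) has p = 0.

b = (-2)
c = (0)
Σ b_i: (-2)·1 = -2 ≠ 1 ⇒ order 0.

0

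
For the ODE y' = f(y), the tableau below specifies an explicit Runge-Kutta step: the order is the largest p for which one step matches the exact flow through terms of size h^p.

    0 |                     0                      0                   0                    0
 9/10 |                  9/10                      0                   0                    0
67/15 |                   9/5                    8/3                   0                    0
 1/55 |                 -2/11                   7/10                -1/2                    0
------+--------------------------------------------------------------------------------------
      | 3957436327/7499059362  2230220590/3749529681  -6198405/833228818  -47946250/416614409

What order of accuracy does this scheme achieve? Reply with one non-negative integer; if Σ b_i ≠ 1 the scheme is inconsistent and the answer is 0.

3

b = (3957436327/7499059362, 2230220590/3749529681, -6198405/833228818, -47946250/416614409)
c = (0, 9/10, 67/15, 1/55)
Ac = (0, 0, 12/5, -481/300)
Σ b_i: 3957436327/7499059362·1 + 2230220590/3749529681·1 + (-6198405/833228818)·1 + (-47946250/416614409)·1 = 1 ✓
b·c: 2230220590/3749529681·9/10 + (-6198405/833228818)·67/15 + (-47946250/416614409)·1/55 = 1/2 ✓
b·c²: 2230220590/3749529681·81/100 + (-6198405/833228818)·4489/225 + (-47946250/416614409)·1/3025 = 1/3 ✓
b·Ac: (-6198405/833228818)·12/5 + (-47946250/416614409)·(-481/300) = 1/6 ✓
b·c³: 2230220590/3749529681·729/1000 + (-6198405/833228818)·300763/3375 + (-47946250/416614409)·1/166375 = -945823590301/4124482649100 ≠ 1/4 ⇒ order 3.
b·(c∘Ac): (-6198405/833228818)·268/25 + (-47946250/416614409)·(-481/16500) = -954772349/12498432270 ≠ 1/8
b·Ac²: (-6198405/833228818)·54/25 + (-47946250/416614409)·(-84677/9000) = 79993922293/74990593620 ≠ 1/12
b·A²c: (-47946250/416614409)·(-6/5) = 57535500/416614409 ≠ 1/24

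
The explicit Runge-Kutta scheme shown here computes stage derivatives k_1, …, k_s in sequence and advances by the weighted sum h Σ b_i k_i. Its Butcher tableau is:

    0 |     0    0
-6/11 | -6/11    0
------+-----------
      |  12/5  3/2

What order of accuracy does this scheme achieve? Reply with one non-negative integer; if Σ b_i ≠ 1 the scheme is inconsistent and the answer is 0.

0

b = (12/5, 3/2)
c = (0, -6/11)
Σ b_i: 12/5·1 + 3/2·1 = 39/10 ≠ 1 ⇒ order 0.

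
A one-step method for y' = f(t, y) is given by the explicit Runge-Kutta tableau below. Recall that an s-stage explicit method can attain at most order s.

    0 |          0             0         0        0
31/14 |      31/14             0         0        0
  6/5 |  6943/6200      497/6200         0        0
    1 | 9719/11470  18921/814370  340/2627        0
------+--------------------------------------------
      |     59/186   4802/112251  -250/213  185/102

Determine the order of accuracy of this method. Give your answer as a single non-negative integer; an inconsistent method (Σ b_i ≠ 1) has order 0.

4

b = (59/186, 4802/112251, -250/213, 185/102)
c = (0, 31/14, 6/5, 1)
Ac = (0, 0, 71/400, 153/740)
Σ b_i: 59/186·1 + 4802/112251·1 + (-250/213)·1 + 185/102·1 = 1 ✓
b·c: 4802/112251·31/14 + (-250/213)·6/5 + 185/102·1 = 1/2 ✓
b·c²: 4802/112251·961/196 + (-250/213)·36/25 + 185/102·1 = 1/3 ✓
b·Ac: (-250/213)·71/400 + 185/102·153/740 = 1/6 ✓
b·c³: 4802/112251·29791/2744 + (-250/213)·216/125 + 185/102·1 = 1/4 ✓
b·(c∘Ac): (-250/213)·213/1000 + 185/102·153/740 = 1/8 ✓
b·Ac²: (-250/213)·2201/5600 + 185/102·3111/10360 = 1/12 ✓
b·A²c: 185/102·17/740 = 1/24 ✓; 4 stages ⇒ order 4.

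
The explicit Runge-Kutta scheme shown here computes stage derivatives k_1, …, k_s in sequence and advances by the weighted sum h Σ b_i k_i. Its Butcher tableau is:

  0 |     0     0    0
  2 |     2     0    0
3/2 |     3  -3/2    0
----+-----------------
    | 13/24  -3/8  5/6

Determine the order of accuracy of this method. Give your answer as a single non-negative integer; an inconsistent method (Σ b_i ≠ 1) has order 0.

b = (13/24, -3/8, 5/6)
c = (0, 2, 3/2)
Ac = (0, 0, -3)
Σ b_i: 13/24·1 + (-3/8)·1 + 5/6·1 = 1 ✓
b·c: (-3/8)·2 + 5/6·3/2 = 1/2 ✓
b·c²: (-3/8)·4 + 5/6·9/4 = 3/8 ≠ 1/3 ⇒ order 2.
b·Ac: 5/6·(-3) = -5/2 ≠ 1/6

2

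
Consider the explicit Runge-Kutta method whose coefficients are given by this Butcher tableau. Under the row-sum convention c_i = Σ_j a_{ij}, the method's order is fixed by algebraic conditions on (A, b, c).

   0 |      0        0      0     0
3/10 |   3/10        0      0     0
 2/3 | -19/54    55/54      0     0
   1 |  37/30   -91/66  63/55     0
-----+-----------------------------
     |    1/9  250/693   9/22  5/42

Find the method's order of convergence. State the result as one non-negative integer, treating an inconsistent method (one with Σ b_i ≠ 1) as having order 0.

4

b = (1/9, 250/693, 9/22, 5/42)
c = (0, 3/10, 2/3, 1)
Ac = (0, 0, 11/36, 7/20)
Σ b_i: 1/9·1 + 250/693·1 + 9/22·1 + 5/42·1 = 1 ✓
b·c: 250/693·3/10 + 9/22·2/3 + 5/42·1 = 1/2 ✓
b·c²: 250/693·9/100 + 9/22·4/9 + 5/42·1 = 1/3 ✓
b·Ac: 9/22·11/36 + 5/42·7/20 = 1/6 ✓
b·c³: 250/693·27/1000 + 9/22·8/27 + 5/42·1 = 1/4 ✓
b·(c∘Ac): 9/22·11/54 + 5/42·7/20 = 1/8 ✓
b·Ac²: 9/22·11/120 + 5/42·77/200 = 1/12 ✓
b·A²c: 5/42·7/20 = 1/24 ✓; 4 stages ⇒ order 4.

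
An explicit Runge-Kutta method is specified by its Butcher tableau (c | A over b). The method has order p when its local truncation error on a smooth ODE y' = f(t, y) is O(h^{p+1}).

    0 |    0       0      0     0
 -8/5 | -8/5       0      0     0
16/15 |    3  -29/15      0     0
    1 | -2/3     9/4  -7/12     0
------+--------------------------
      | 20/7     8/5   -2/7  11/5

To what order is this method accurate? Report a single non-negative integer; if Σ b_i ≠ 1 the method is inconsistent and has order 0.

0

b = (20/7, 8/5, -2/7, 11/5)
c = (0, -8/5, 16/15, 1)
Ac = (0, 0, 232/75, -38/9)
Σ b_i: 20/7·1 + 8/5·1 + (-2/7)·1 + 11/5·1 = 223/35 ≠ 1 ⇒ order 0.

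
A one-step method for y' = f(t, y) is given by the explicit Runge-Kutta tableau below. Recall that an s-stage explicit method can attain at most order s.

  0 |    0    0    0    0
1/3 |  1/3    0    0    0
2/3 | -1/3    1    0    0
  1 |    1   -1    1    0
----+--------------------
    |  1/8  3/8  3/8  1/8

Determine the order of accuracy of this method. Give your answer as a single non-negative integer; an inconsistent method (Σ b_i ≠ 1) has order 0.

4

b = (1/8, 3/8, 3/8, 1/8)
c = (0, 1/3, 2/3, 1)
Ac = (0, 0, 1/3, 1/3)
Σ b_i: 1/8·1 + 3/8·1 + 3/8·1 + 1/8·1 = 1 ✓
b·c: 3/8·1/3 + 3/8·2/3 + 1/8·1 = 1/2 ✓
b·c²: 3/8·1/9 + 3/8·4/9 + 1/8·1 = 1/3 ✓
b·Ac: 3/8·1/3 + 1/8·1/3 = 1/6 ✓
b·c³: 3/8·1/27 + 3/8·8/27 + 1/8·1 = 1/4 ✓
b·(c∘Ac): 3/8·2/9 + 1/8·1/3 = 1/8 ✓
b·Ac²: 3/8·1/9 + 1/8·1/3 = 1/12 ✓
b·A²c: 1/8·1/3 = 1/24 ✓; 4 stages ⇒ order 4.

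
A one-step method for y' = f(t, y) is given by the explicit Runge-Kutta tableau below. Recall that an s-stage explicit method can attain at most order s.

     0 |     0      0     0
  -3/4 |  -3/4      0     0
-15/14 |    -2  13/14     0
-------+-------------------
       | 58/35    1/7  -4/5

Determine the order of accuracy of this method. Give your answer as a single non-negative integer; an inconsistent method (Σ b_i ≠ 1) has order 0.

1

b = (58/35, 1/7, -4/5)
c = (0, -3/4, -15/14)
Ac = (0, 0, -39/56)
Σ b_i: 58/35·1 + 1/7·1 + (-4/5)·1 = 1 ✓
b·c: 1/7·(-3/4) + (-4/5)·(-15/14) = 3/4 ≠ 1/2 ⇒ order 1.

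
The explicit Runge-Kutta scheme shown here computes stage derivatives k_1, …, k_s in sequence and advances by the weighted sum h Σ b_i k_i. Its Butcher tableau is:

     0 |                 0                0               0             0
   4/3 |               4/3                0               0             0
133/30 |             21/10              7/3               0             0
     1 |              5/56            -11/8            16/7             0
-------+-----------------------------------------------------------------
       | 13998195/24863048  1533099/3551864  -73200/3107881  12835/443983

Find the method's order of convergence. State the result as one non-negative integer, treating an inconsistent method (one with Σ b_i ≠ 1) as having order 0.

3

b = (13998195/24863048, 1533099/3551864, -73200/3107881, 12835/443983)
c = (0, 4/3, 133/30, 1)
Ac = (0, 0, 28/9, 83/10)
Σ b_i: 13998195/24863048·1 + 1533099/3551864·1 + (-73200/3107881)·1 + 12835/443983·1 = 1 ✓
b·c: 1533099/3551864·4/3 + (-73200/3107881)·133/30 + 12835/443983·1 = 1/2 ✓
b·c²: 1533099/3551864·16/9 + (-73200/3107881)·17689/900 + 12835/443983·1 = 1/3 ✓
b·Ac: (-73200/3107881)·28/9 + 12835/443983·83/10 = 1/6 ✓
b·c³: 1533099/3551864·64/27 + (-73200/3107881)·2352637/27000 + 12835/443983·1 = -19984207/19979235 ≠ 1/4 ⇒ order 3.
b·(c∘Ac): (-73200/3107881)·1862/135 + 12835/443983·83/10 = -678611/7991694 ≠ 1/8
b·Ac²: (-73200/3107881)·112/27 + 12835/443983·1062/25 = 22583386/19979235 ≠ 1/12
b·A²c: 12835/443983·64/9 = 821440/3995847 ≠ 1/24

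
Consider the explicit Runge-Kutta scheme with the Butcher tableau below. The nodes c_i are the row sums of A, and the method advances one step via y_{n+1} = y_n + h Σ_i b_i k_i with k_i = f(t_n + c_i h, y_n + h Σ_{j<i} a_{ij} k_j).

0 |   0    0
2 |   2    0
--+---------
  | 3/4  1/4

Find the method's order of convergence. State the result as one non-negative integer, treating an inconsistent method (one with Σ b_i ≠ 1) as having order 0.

2

b = (3/4, 1/4)
c = (0, 2)
Σ b_i: 3/4·1 + 1/4·1 = 1 ✓
b·c: 1/4·2 = 1/2 ✓; 2 stages ⇒ order 2.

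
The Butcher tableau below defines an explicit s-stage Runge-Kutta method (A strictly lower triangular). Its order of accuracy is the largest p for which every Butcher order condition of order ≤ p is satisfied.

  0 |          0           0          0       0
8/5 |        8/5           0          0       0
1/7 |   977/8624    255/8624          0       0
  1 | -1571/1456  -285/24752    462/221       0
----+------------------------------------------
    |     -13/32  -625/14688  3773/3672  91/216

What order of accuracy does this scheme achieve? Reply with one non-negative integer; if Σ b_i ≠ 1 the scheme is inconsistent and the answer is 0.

4

b = (-13/32, -625/14688, 3773/3672, 91/216)
c = (0, 8/5, 1/7, 1)
Ac = (0, 0, 51/1078, 51/182)
Σ b_i: (-13/32)·1 + (-625/14688)·1 + 3773/3672·1 + 91/216·1 = 1 ✓
b·c: (-625/14688)·8/5 + 3773/3672·1/7 + 91/216·1 = 1/2 ✓
b·c²: (-625/14688)·64/25 + 3773/3672·1/49 + 91/216·1 = 1/3 ✓
b·Ac: 3773/3672·51/1078 + 91/216·51/182 = 1/6 ✓
b·c³: (-625/14688)·512/125 + 3773/3672·1/343 + 91/216·1 = 1/4 ✓
b·(c∘Ac): 3773/3672·51/7546 + 91/216·51/182 = 1/8 ✓
b·Ac²: 3773/3672·204/2695 + 91/216·6/455 = 1/12 ✓
b·A²c: 91/216·9/91 = 1/24 ✓; 4 stages ⇒ order 4.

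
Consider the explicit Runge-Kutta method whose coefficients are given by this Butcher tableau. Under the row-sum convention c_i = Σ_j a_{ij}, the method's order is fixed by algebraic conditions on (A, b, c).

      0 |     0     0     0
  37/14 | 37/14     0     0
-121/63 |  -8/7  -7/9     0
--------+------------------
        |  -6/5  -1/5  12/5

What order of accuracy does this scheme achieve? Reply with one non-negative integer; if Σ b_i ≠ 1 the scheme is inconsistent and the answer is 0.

b = (-6/5, -1/5, 12/5)
c = (0, 37/14, -121/63)
Ac = (0, 0, -37/18)
Σ b_i: (-6/5)·1 + (-1/5)·1 + 12/5·1 = 1 ✓
b·c: (-1/5)·37/14 + 12/5·(-121/63) = -1079/210 ≠ 1/2 ⇒ order 1.

1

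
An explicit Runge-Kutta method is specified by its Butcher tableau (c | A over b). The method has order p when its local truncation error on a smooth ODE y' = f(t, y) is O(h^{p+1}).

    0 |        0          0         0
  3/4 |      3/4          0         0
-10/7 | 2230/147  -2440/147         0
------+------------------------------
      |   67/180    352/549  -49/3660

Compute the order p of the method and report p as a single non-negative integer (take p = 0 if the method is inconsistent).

3

b = (67/180, 352/549, -49/3660)
c = (0, 3/4, -10/7)
Ac = (0, 0, -610/49)
Σ b_i: 67/180·1 + 352/549·1 + (-49/3660)·1 = 1 ✓
b·c: 352/549·3/4 + (-49/3660)·(-10/7) = 1/2 ✓
b·c²: 352/549·9/16 + (-49/3660)·100/49 = 1/3 ✓
b·Ac: (-49/3660)·(-610/49) = 1/6 ✓; 3 stages ⇒ order 3.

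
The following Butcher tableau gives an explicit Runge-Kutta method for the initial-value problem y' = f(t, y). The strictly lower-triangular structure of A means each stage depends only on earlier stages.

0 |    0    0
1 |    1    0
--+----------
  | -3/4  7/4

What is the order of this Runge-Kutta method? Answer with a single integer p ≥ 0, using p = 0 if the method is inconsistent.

b = (-3/4, 7/4)
c = (0, 1)
Σ b_i: (-3/4)·1 + 7/4·1 = 1 ✓
b·c: 7/4·1 = 7/4 ≠ 1/2 ⇒ order 1.

1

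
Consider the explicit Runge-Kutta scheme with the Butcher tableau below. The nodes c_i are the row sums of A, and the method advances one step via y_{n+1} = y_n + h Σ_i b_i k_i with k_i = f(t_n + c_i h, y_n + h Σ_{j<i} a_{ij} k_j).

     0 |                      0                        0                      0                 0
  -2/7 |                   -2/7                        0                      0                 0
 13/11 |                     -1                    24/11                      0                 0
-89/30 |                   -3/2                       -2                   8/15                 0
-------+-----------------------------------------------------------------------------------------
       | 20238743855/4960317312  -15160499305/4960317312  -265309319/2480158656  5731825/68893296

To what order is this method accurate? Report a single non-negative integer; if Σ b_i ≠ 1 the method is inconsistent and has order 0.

3

b = (20238743855/4960317312, -15160499305/4960317312, -265309319/2480158656, 5731825/68893296)
c = (0, -2/7, 13/11, -89/30)
Ac = (0, 0, -48/77, 1388/1155)
Σ b_i: 20238743855/4960317312·1 + (-15160499305/4960317312)·1 + (-265309319/2480158656)·1 + 5731825/68893296·1 = 1 ✓
b·c: (-15160499305/4960317312)·(-2/7) + (-265309319/2480158656)·13/11 + 5731825/68893296·(-89/30) = 1/2 ✓
b·c²: (-15160499305/4960317312)·4/49 + (-265309319/2480158656)·169/121 + 5731825/68893296·7921/900 = 1/3 ✓
b·Ac: (-265309319/2480158656)·(-48/77) + 5731825/68893296·1388/1155 = 1/6 ✓
b·c³: (-15160499305/4960317312)·(-8/343) + (-265309319/2480158656)·2197/1331 + 5731825/68893296·(-704969/27000) = -13048750098379/5729166495360 ≠ 1/4 ⇒ order 3.
b·(c∘Ac): (-265309319/2480158656)·(-624/847) + 5731825/68893296·(-61766/17325) = -472668527/2170138824 ≠ 1/8
b·Ac²: (-265309319/2480158656)·96/539 + 5731825/68893296·51728/88935 = 58363553/1989293922 ≠ 1/12
b·A²c: 5731825/68893296·(-128/385) = -833720/30140817 ≠ 1/24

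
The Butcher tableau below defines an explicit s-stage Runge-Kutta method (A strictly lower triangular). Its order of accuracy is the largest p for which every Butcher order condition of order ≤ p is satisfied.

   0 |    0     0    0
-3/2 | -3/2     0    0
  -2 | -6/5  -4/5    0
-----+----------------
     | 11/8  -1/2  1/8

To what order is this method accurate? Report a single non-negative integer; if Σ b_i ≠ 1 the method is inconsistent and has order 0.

2

b = (11/8, -1/2, 1/8)
c = (0, -3/2, -2)
Ac = (0, 0, 6/5)
Σ b_i: 11/8·1 + (-1/2)·1 + 1/8·1 = 1 ✓
b·c: (-1/2)·(-3/2) + 1/8·(-2) = 1/2 ✓
b·c²: (-1/2)·9/4 + 1/8·4 = -5/8 ≠ 1/3 ⇒ order 2.
b·Ac: 1/8·6/5 = 3/20 ≠ 1/6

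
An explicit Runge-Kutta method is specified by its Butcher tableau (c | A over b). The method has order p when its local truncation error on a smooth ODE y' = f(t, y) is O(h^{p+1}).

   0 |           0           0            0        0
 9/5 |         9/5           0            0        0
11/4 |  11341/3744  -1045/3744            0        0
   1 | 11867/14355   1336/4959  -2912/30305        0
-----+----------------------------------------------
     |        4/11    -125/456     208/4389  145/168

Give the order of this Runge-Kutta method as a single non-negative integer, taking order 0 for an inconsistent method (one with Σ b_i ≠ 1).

4

b = (4/11, -125/456, 208/4389, 145/168)
c = (0, 9/5, 11/4, 1)
Ac = (0, 0, -209/416, 32/145)
Σ b_i: 4/11·1 + (-125/456)·1 + 208/4389·1 + 145/168·1 = 1 ✓
b·c: (-125/456)·9/5 + 208/4389·11/4 + 145/168·1 = 1/2 ✓
b·c²: (-125/456)·81/25 + 208/4389·121/16 + 145/168·1 = 1/3 ✓
b·Ac: 208/4389·(-209/416) + 145/168·32/145 = 1/6 ✓
b·c³: (-125/456)·729/125 + 208/4389·1331/64 + 145/168·1 = 1/4 ✓
b·(c∘Ac): 208/4389·(-2299/1664) + 145/168·32/145 = 1/8 ✓
b·Ac²: 208/4389·(-1881/2080) + 145/168·106/725 = 1/12 ✓
b·A²c: 145/168·7/145 = 1/24 ✓; 4 stages ⇒ order 4.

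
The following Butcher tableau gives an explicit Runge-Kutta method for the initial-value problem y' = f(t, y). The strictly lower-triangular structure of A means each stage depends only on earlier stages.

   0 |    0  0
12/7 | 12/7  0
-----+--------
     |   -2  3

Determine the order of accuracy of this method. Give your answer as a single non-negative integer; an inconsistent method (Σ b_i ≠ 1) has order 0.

1

b = (-2, 3)
c = (0, 12/7)
Σ b_i: (-2)·1 + 3·1 = 1 ✓
b·c: 3·12/7 = 36/7 ≠ 1/2 ⇒ order 1.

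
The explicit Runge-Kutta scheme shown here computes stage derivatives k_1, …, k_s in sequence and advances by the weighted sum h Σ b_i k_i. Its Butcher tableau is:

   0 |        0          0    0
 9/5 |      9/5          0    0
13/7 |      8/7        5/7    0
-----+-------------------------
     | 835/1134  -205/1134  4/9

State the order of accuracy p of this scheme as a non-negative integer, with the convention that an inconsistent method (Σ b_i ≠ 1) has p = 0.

b = (835/1134, -205/1134, 4/9)
c = (0, 9/5, 13/7)
Ac = (0, 0, 9/7)
Σ b_i: 835/1134·1 + (-205/1134)·1 + 4/9·1 = 1 ✓
b·c: (-205/1134)·9/5 + 4/9·13/7 = 1/2 ✓
b·c²: (-205/1134)·81/25 + 4/9·169/49 = 4177/4410 ≠ 1/3 ⇒ order 2.
b·Ac: 4/9·9/7 = 4/7 ≠ 1/6

2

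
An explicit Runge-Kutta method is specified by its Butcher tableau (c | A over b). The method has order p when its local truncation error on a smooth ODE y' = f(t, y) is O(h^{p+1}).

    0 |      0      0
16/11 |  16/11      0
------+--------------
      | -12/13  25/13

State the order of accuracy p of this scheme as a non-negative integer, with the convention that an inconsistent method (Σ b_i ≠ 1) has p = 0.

b = (-12/13, 25/13)
c = (0, 16/11)
Σ b_i: (-12/13)·1 + 25/13·1 = 1 ✓
b·c: 25/13·16/11 = 400/143 ≠ 1/2 ⇒ order 1.

1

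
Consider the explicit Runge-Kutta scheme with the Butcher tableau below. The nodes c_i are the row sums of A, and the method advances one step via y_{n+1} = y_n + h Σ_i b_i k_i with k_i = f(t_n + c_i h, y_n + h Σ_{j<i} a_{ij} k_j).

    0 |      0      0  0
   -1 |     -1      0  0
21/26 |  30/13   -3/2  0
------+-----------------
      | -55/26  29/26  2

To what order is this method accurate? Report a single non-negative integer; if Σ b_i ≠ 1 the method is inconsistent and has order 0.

b = (-55/26, 29/26, 2)
c = (0, -1, 21/26)
Ac = (0, 0, 3/2)
Σ b_i: (-55/26)·1 + 29/26·1 + 2·1 = 1 ✓
b·c: 29/26·(-1) + 2·21/26 = 1/2 ✓
b·c²: 29/26·1 + 2·441/676 = 409/169 ≠ 1/3 ⇒ order 2.
b·Ac: 2·3/2 = 3 ≠ 1/6

2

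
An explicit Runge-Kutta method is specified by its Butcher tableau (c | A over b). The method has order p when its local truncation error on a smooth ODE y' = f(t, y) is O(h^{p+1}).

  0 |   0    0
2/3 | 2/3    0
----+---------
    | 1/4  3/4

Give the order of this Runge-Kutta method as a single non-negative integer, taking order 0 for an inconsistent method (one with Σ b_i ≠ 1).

b = (1/4, 3/4)
c = (0, 2/3)
Σ b_i: 1/4·1 + 3/4·1 = 1 ✓
b·c: 3/4·2/3 = 1/2 ✓; 2 stages ⇒ order 2.

2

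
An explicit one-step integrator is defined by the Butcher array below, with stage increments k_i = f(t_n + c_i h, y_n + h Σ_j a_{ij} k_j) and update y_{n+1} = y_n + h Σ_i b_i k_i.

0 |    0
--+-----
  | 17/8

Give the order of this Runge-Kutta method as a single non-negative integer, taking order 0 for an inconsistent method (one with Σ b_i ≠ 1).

b = (17/8)
c = (0)
Σ b_i: 17/8·1 = 17/8 ≠ 1 ⇒ order 0.

0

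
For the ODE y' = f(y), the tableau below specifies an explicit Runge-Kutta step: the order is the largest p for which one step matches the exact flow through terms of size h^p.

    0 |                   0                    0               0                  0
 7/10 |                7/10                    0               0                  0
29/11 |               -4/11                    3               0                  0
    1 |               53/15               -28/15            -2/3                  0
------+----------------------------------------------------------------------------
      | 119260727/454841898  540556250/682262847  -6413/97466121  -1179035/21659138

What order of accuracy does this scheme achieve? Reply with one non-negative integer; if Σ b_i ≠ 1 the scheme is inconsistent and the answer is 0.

b = (119260727/454841898, 540556250/682262847, -6413/97466121, -1179035/21659138)
c = (0, 7/10, 29/11, 1)
Ac = (0, 0, 21/10, -2528/825)
Σ b_i: 119260727/454841898·1 + 540556250/682262847·1 + (-6413/97466121)·1 + (-1179035/21659138)·1 = 1 ✓
b·c: 540556250/682262847·7/10 + (-6413/97466121)·29/11 + (-1179035/21659138)·1 = 1/2 ✓
b·c²: 540556250/682262847·49/100 + (-6413/97466121)·841/121 + (-1179035/21659138)·1 = 1/3 ✓
b·Ac: (-6413/97466121)·21/10 + (-1179035/21659138)·(-2528/825) = 1/6 ✓
b·c³: 540556250/682262847·343/1000 + (-6413/97466121)·24389/1331 + (-1179035/21659138)·1 = 308939959/1429503108 ≠ 1/4 ⇒ order 3.
b·(c∘Ac): (-6413/97466121)·609/110 + (-1179035/21659138)·(-2528/825) = 54074387/324887070 ≠ 1/8
b·Ac²: (-6413/97466121)·147/100 + (-1179035/21659138)·(-251753/45375) = 2158040303/7147515540 ≠ 1/12
b·A²c: (-1179035/21659138)·(-7/5) = 1650649/21659138 ≠ 1/24

3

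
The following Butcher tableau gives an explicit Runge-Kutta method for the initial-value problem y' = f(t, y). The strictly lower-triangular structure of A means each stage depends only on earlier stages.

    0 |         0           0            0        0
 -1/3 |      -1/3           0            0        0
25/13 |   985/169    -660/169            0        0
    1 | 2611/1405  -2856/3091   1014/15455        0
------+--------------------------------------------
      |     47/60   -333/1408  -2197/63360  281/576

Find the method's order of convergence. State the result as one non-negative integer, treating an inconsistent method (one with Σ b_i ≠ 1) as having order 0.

b = (47/60, -333/1408, -2197/63360, 281/576)
c = (0, -1/3, 25/13, 1)
Ac = (0, 0, 220/169, 122/281)
Σ b_i: 47/60·1 + (-333/1408)·1 + (-2197/63360)·1 + 281/576·1 = 1 ✓
b·c: (-333/1408)·(-1/3) + (-2197/63360)·25/13 + 281/576·1 = 1/2 ✓
b·c²: (-333/1408)·1/9 + (-2197/63360)·625/169 + 281/576·1 = 1/3 ✓
b·Ac: (-2197/63360)·220/169 + 281/576·122/281 = 1/6 ✓
b·c³: (-333/1408)·(-1/27) + (-2197/63360)·15625/2197 + 281/576·1 = 1/4 ✓
b·(c∘Ac): (-2197/63360)·5500/2197 + 281/576·122/281 = 1/8 ✓
b·Ac²: (-2197/63360)·(-220/507) + 281/576·118/843 = 1/12 ✓
b·A²c: 281/576·24/281 = 1/24 ✓; 4 stages ⇒ order 4.

4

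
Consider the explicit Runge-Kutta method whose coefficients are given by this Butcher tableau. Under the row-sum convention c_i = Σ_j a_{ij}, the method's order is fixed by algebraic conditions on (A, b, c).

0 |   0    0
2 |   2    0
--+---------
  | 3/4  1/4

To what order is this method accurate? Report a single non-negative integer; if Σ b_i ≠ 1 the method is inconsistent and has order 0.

2

b = (3/4, 1/4)
c = (0, 2)
Σ b_i: 3/4·1 + 1/4·1 = 1 ✓
b·c: 1/4·2 = 1/2 ✓; 2 stages ⇒ order 2.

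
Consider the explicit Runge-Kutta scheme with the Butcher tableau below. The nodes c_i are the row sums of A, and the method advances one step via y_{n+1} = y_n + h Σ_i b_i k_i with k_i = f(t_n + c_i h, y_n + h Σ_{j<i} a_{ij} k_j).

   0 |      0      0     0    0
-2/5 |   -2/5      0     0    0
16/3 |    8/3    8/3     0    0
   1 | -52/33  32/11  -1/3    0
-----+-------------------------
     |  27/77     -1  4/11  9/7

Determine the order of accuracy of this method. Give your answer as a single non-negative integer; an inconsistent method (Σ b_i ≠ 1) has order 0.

b = (27/77, -1, 4/11, 9/7)
c = (0, -2/5, 16/3, 1)
Ac = (0, 0, -16/15, -1456/495)
Σ b_i: 27/77·1 + (-1)·1 + 4/11·1 + 9/7·1 = 1 ✓
b·c: (-1)·(-2/5) + 4/11·16/3 + 9/7·1 = 4187/1155 ≠ 1/2 ⇒ order 1.

1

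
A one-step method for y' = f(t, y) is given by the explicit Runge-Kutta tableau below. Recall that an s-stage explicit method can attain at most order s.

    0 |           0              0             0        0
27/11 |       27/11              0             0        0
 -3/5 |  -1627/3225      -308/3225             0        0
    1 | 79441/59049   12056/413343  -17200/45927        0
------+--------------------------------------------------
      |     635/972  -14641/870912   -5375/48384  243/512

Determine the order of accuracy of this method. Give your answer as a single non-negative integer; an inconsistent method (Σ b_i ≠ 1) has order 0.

b = (635/972, -14641/870912, -5375/48384, 243/512)
c = (0, 27/11, -3/5, 1)
Ac = (0, 0, -252/1075, 8/27)
Σ b_i: 635/972·1 + (-14641/870912)·1 + (-5375/48384)·1 + 243/512·1 = 1 ✓
b·c: (-14641/870912)·27/11 + (-5375/48384)·(-3/5) + 243/512·1 = 1/2 ✓
b·c²: (-14641/870912)·729/121 + (-5375/48384)·9/25 + 243/512·1 = 1/3 ✓
b·Ac: (-5375/48384)·(-252/1075) + 243/512·8/27 = 1/6 ✓
b·c³: (-14641/870912)·19683/1331 + (-5375/48384)·(-27/125) + 243/512·1 = 1/4 ✓
b·(c∘Ac): (-5375/48384)·756/5375 + 243/512·8/27 = 1/8 ✓
b·Ac²: (-5375/48384)·(-6804/11825) + 243/512·328/8019 = 1/12 ✓
b·A²c: 243/512·64/729 = 1/24 ✓; 4 stages ⇒ order 4.

4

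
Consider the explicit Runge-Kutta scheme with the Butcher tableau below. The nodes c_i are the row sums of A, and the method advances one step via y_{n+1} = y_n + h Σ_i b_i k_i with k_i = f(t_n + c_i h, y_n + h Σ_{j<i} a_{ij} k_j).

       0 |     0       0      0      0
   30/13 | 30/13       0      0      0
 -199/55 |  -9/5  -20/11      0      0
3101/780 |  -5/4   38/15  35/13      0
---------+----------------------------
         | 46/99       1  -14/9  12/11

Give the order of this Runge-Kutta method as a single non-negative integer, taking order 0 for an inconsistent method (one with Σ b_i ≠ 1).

1

b = (46/99, 1, -14/9, 12/11)
c = (0, 30/13, -199/55, 3101/780)
Ac = (0, 0, -600/143, -557/143)
Σ b_i: 46/99·1 + 1·1 + (-14/9)·1 + 12/11·1 = 1 ✓
b·c: 1·30/13 + (-14/9)·(-199/55) + 12/11·3101/780 = 78977/6435 ≠ 1/2 ⇒ order 1.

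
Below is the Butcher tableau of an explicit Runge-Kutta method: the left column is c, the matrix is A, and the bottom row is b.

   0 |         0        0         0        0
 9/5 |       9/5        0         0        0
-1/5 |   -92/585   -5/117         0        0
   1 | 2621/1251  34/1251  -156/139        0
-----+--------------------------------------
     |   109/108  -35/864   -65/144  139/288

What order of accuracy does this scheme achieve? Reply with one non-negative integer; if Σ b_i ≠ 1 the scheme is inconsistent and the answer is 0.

4

b = (109/108, -35/864, -65/144, 139/288)
c = (0, 9/5, -1/5, 1)
Ac = (0, 0, -1/13, 38/139)
Σ b_i: 109/108·1 + (-35/864)·1 + (-65/144)·1 + 139/288·1 = 1 ✓
b·c: (-35/864)·9/5 + (-65/144)·(-1/5) + 139/288·1 = 1/2 ✓
b·c²: (-35/864)·81/25 + (-65/144)·1/25 + 139/288·1 = 1/3 ✓
b·Ac: (-65/144)·(-1/13) + 139/288·38/139 = 1/6 ✓
b·c³: (-35/864)·729/125 + (-65/144)·(-1/125) + 139/288·1 = 1/4 ✓
b·(c∘Ac): (-65/144)·1/65 + 139/288·38/139 = 1/8 ✓
b·Ac²: (-65/144)·(-9/65) + 139/288·6/139 = 1/12 ✓
b·A²c: 139/288·12/139 = 1/24 ✓; 4 stages ⇒ order 4.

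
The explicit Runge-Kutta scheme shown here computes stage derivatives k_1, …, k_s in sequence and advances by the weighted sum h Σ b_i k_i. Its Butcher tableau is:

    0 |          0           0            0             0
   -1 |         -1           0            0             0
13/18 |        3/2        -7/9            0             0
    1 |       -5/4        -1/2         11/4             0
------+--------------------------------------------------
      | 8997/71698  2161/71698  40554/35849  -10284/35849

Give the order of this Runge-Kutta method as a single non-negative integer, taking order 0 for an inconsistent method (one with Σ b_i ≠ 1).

b = (8997/71698, 2161/71698, 40554/35849, -10284/35849)
c = (0, -1, 13/18, 1)
Ac = (0, 0, 7/9, 179/72)
Σ b_i: 8997/71698·1 + 2161/71698·1 + 40554/35849·1 + (-10284/35849)·1 = 1 ✓
b·c: 2161/71698·(-1) + 40554/35849·13/18 + (-10284/35849)·1 = 1/2 ✓
b·c²: 2161/71698·1 + 40554/35849·169/324 + (-10284/35849)·1 = 1/3 ✓
b·Ac: 40554/35849·7/9 + (-10284/35849)·179/72 = 1/6 ✓
b·c³: 2161/71698·(-1) + 40554/35849·2197/5832 + (-10284/35849)·1 = 422581/3871692 ≠ 1/4 ⇒ order 3.
b·(c∘Ac): 40554/35849·91/162 + (-10284/35849)·179/72 = -16721/215094 ≠ 1/8
b·Ac²: 40554/35849·(-7/9) + (-10284/35849)·1211/1296 = -404033/351972 ≠ 1/12
b·A²c: (-10284/35849)·77/36 = -5999/9777 ≠ 1/24

3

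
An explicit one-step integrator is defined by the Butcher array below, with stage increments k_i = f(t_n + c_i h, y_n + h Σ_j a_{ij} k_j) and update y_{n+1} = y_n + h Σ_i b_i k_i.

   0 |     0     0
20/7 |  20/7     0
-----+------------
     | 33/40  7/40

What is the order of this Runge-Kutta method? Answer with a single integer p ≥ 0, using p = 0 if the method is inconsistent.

b = (33/40, 7/40)
c = (0, 20/7)
Σ b_i: 33/40·1 + 7/40·1 = 1 ✓
b·c: 7/40·20/7 = 1/2 ✓; 2 stages ⇒ order 2.

2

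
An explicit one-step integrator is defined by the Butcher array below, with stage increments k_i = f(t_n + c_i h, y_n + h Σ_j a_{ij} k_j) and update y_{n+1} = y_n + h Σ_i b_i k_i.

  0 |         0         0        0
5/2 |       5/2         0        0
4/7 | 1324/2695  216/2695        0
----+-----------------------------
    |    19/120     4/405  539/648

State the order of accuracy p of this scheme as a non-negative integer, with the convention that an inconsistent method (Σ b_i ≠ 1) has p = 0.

b = (19/120, 4/405, 539/648)
c = (0, 5/2, 4/7)
Ac = (0, 0, 108/539)
Σ b_i: 19/120·1 + 4/405·1 + 539/648·1 = 1 ✓
b·c: 4/405·5/2 + 539/648·4/7 = 1/2 ✓
b·c²: 4/405·25/4 + 539/648·16/49 = 1/3 ✓
b·Ac: 539/648·108/539 = 1/6 ✓; 3 stages ⇒ order 3.

3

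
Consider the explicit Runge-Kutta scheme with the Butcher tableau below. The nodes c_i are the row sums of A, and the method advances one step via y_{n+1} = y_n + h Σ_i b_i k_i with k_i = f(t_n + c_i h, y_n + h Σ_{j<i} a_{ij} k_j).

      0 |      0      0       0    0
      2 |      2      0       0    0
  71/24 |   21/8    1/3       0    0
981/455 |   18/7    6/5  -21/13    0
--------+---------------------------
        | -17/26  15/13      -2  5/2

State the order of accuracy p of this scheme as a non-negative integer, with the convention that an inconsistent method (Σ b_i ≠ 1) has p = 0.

1

b = (-17/26, 15/13, -2, 5/2)
c = (0, 2, 71/24, 981/455)
Ac = (0, 0, 2/3, -1237/520)
Σ b_i: (-17/26)·1 + 15/13·1 + (-2)·1 + 5/2·1 = 1 ✓
b·c: 15/13·2 + (-2)·71/24 + 5/2·981/455 = 1945/1092 ≠ 1/2 ⇒ order 1.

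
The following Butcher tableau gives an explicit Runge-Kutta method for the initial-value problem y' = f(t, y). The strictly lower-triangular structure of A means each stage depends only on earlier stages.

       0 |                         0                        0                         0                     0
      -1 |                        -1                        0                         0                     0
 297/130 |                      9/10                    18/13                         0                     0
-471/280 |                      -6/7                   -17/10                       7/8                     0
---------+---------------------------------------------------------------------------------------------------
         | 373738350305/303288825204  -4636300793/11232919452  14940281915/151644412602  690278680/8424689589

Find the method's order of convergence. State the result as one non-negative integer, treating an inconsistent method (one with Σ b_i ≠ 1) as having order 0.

b = (373738350305/303288825204, -4636300793/11232919452, 14940281915/151644412602, 690278680/8424689589)
c = (0, -1, 297/130, -471/280)
Ac = (0, 0, -18/13, 3847/1040)
Σ b_i: 373738350305/303288825204·1 + (-4636300793/11232919452)·1 + 14940281915/151644412602·1 + 690278680/8424689589·1 = 1 ✓
b·c: (-4636300793/11232919452)·(-1) + 14940281915/151644412602·297/130 + 690278680/8424689589·(-471/280) = 1/2 ✓
b·c²: (-4636300793/11232919452)·1 + 14940281915/151644412602·88209/16900 + 690278680/8424689589·221841/78400 = 1/3 ✓
b·Ac: 14940281915/151644412602·(-18/13) + 690278680/8424689589·3847/1040 = 1/6 ✓
b·c³: (-4636300793/11232919452)·(-1) + 14940281915/151644412602·26198073/2197000 + 690278680/8424689589·(-104487111/21952000) = 489659559110381/408878268052800 ≠ 1/4 ⇒ order 3.
b·(c∘Ac): 14940281915/151644412602·(-2673/845) + 690278680/8424689589·(-1811937/291200) = -184552761343/224658389040 ≠ 1/8
b·Ac²: 14940281915/151644412602·18/13 + 690278680/8424689589·387623/135200 = 271119759419/730139764380 ≠ 1/12
b·A²c: 690278680/8424689589·(-63/52) = -92922130/936076621 ≠ 1/24

3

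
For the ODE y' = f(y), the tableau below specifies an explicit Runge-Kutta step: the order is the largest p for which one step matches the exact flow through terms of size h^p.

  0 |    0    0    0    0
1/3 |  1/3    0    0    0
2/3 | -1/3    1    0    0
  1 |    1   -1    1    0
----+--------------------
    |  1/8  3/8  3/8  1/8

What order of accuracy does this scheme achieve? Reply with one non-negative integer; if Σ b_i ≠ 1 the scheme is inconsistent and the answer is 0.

4

b = (1/8, 3/8, 3/8, 1/8)
c = (0, 1/3, 2/3, 1)
Ac = (0, 0, 1/3, 1/3)
Σ b_i: 1/8·1 + 3/8·1 + 3/8·1 + 1/8·1 = 1 ✓
b·c: 3/8·1/3 + 3/8·2/3 + 1/8·1 = 1/2 ✓
b·c²: 3/8·1/9 + 3/8·4/9 + 1/8·1 = 1/3 ✓
b·Ac: 3/8·1/3 + 1/8·1/3 = 1/6 ✓
b·c³: 3/8·1/27 + 3/8·8/27 + 1/8·1 = 1/4 ✓
b·(c∘Ac): 3/8·2/9 + 1/8·1/3 = 1/8 ✓
b·Ac²: 3/8·1/9 + 1/8·1/3 = 1/12 ✓
b·A²c: 1/8·1/3 = 1/24 ✓; 4 stages ⇒ order 4.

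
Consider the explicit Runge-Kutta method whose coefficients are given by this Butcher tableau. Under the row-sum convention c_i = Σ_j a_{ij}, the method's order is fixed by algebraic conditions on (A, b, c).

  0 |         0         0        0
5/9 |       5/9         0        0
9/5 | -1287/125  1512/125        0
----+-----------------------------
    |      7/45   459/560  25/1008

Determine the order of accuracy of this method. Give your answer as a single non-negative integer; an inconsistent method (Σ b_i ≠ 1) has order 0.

3

b = (7/45, 459/560, 25/1008)
c = (0, 5/9, 9/5)
Ac = (0, 0, 168/25)
Σ b_i: 7/45·1 + 459/560·1 + 25/1008·1 = 1 ✓
b·c: 459/560·5/9 + 25/1008·9/5 = 1/2 ✓
b·c²: 459/560·25/81 + 25/1008·81/25 = 1/3 ✓
b·Ac: 25/1008·168/25 = 1/6 ✓; 3 stages ⇒ order 3.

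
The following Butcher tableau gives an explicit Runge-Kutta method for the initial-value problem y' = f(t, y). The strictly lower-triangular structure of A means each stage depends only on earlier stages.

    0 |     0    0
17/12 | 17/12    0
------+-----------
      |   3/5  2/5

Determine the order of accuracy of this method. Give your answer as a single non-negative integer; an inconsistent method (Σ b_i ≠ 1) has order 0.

1

b = (3/5, 2/5)
c = (0, 17/12)
Σ b_i: 3/5·1 + 2/5·1 = 1 ✓
b·c: 2/5·17/12 = 17/30 ≠ 1/2 ⇒ order 1.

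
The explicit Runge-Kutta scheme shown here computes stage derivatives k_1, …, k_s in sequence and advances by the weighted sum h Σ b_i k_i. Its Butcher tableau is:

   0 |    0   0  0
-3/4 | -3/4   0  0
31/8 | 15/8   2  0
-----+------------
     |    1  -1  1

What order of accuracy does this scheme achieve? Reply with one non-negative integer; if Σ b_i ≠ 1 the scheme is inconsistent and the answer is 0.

1

b = (1, -1, 1)
c = (0, -3/4, 31/8)
Ac = (0, 0, -3/2)
Σ b_i: 1·1 + (-1)·1 + 1·1 = 1 ✓
b·c: (-1)·(-3/4) + 1·31/8 = 37/8 ≠ 1/2 ⇒ order 1.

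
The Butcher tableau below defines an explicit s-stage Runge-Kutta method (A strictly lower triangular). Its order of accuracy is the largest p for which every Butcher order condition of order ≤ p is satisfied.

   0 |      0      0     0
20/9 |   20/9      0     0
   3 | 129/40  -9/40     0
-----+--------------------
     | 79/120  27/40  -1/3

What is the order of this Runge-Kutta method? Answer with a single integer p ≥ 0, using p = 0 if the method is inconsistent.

b = (79/120, 27/40, -1/3)
c = (0, 20/9, 3)
Ac = (0, 0, -1/2)
Σ b_i: 79/120·1 + 27/40·1 + (-1/3)·1 = 1 ✓
b·c: 27/40·20/9 + (-1/3)·3 = 1/2 ✓
b·c²: 27/40·400/81 + (-1/3)·9 = 1/3 ✓
b·Ac: (-1/3)·(-1/2) = 1/6 ✓; 3 stages ⇒ order 3.

3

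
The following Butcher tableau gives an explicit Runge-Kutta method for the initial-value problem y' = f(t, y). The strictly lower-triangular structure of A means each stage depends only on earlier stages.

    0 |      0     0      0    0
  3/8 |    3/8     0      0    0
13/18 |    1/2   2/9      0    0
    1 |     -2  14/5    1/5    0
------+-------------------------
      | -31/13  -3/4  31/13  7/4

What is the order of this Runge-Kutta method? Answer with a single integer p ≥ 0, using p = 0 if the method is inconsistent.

1

b = (-31/13, -3/4, 31/13, 7/4)
c = (0, 3/8, 13/18, 1)
Ac = (0, 0, 1/12, 43/36)
Σ b_i: (-31/13)·1 + (-3/4)·1 + 31/13·1 + 7/4·1 = 1 ✓
b·c: (-3/4)·3/8 + 31/13·13/18 + 7/4·1 = 919/288 ≠ 1/2 ⇒ order 1.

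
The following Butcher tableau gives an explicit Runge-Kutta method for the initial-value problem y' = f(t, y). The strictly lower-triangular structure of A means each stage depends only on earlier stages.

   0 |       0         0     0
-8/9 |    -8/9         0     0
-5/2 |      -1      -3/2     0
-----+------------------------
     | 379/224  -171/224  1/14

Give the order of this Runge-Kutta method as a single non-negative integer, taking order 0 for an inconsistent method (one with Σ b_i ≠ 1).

b = (379/224, -171/224, 1/14)
c = (0, -8/9, -5/2)
Ac = (0, 0, 4/3)
Σ b_i: 379/224·1 + (-171/224)·1 + 1/14·1 = 1 ✓
b·c: (-171/224)·(-8/9) + 1/14·(-5/2) = 1/2 ✓
b·c²: (-171/224)·64/81 + 1/14·25/4 = -79/504 ≠ 1/3 ⇒ order 2.
b·Ac: 1/14·4/3 = 2/21 ≠ 1/6

2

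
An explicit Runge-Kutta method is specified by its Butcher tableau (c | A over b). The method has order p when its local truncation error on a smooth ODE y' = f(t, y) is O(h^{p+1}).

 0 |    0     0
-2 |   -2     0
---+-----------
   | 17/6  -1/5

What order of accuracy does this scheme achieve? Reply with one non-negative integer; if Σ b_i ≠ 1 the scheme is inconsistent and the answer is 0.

b = (17/6, -1/5)
c = (0, -2)
Σ b_i: 17/6·1 + (-1/5)·1 = 79/30 ≠ 1 ⇒ order 0.

0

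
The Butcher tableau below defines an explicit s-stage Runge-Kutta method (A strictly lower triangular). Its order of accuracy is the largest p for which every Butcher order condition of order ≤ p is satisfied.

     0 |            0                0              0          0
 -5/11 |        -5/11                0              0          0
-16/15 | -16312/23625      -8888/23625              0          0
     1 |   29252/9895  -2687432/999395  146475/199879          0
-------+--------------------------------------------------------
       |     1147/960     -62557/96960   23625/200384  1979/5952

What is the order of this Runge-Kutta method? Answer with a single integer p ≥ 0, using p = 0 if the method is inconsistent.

b = (1147/960, -62557/96960, 23625/200384, 1979/5952)
c = (0, -5/11, -16/15, 1)
Ac = (0, 0, 808/4725, 872/1979)
Σ b_i: 1147/960·1 + (-62557/96960)·1 + 23625/200384·1 + 1979/5952·1 = 1 ✓
b·c: (-62557/96960)·(-5/11) + 23625/200384·(-16/15) + 1979/5952·1 = 1/2 ✓
b·c²: (-62557/96960)·25/121 + 23625/200384·256/225 + 1979/5952·1 = 1/3 ✓
b·Ac: 23625/200384·808/4725 + 1979/5952·872/1979 = 1/6 ✓
b·c³: (-62557/96960)·(-125/1331) + 23625/200384·(-4096/3375) + 1979/5952·1 = 1/4 ✓
b·(c∘Ac): 23625/200384·(-12928/70875) + 1979/5952·872/1979 = 1/8 ✓
b·Ac²: 23625/200384·(-808/10395) + 1979/5952·6056/21769 = 1/12 ✓
b·A²c: 1979/5952·248/1979 = 1/24 ✓; 4 stages ⇒ order 4.

4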